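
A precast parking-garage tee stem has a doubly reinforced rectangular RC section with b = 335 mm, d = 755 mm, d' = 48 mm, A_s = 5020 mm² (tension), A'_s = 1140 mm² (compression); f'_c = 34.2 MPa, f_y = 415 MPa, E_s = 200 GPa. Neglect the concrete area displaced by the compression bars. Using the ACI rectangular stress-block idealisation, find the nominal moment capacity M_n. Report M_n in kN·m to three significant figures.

Assume both tension and compression steel yield.
Net tension couple steel: A_s − A'_s = 3880 mm².
a = (A_s − A'_s) f_y / (0.85 f'_c b) = 1610200/(0.85 × 34.2 × 335) = 165.34 mm.
c = a/β₁ = 165.34/0.806 = 205.14 mm; ε'_s = 0.003(c − d')/c = 0.0023 ≥ f_y/E_s = 0.0021, so compression steel does yield.
M_n = (A_s − A'_s) f_y (d − a/2) + A'_s f_y (d − d') = [1610200 × (755 − 82.67) + 473100 × (755 − 48)] × 10⁻⁶ = 1082.59 + 334.48 = 1417.07 kN·m.

M_n ≈ 1420 kN·m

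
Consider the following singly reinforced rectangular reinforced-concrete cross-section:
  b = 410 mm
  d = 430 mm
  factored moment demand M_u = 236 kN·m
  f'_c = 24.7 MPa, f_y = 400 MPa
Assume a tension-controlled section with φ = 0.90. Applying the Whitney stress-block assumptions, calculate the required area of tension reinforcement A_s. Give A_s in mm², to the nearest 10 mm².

M_n = M_u/φ = 236/0.90 = 262.222 kN·m.
With M_n = 0.85 f'_c a b (d − a/2), solve the quadratic for a:
a = d − √(d² − 2M_n/(0.85 f'_c b)) = 430 − √(430² − 2 × 262.222×10⁶/(0.85 × 24.7 × 410)) = 77.90 mm.
A_s = 0.85 f'_c a b / f_y = 0.85 × 24.7 × 77.90 × 410 / 400 = 1676.4 mm².

A_s ≈ 1680 mm²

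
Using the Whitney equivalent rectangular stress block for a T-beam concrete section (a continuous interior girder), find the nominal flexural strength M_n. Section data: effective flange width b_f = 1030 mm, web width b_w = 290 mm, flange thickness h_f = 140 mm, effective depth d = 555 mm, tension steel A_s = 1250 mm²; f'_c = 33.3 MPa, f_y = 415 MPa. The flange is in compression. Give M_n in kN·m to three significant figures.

M_n ≈ 283 kN·m

Tension: T = A_s f_y = 1250 × 415 = 518750 N.
Try a within the flange: a = T/(0.85 f'_c b_f) = 518750/(0.85 × 33.3 × 1030) = 17.79 mm.
Since a = 17.79 ≤ h_f = 140 mm, the stress block lies entirely in the flange; analyse as a rectangular beam of width b_f.
M_n = T(d − a/2) = 518750 × (555 − 8.895) = 283.29 × 10⁶ N·mm.
M_n = 283.29 kN·m.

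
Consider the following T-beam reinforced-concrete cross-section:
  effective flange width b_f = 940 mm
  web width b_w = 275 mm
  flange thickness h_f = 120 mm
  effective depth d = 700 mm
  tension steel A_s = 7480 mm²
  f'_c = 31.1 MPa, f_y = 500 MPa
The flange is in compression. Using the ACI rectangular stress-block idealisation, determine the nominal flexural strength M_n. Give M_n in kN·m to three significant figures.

Tension: T = A_s f_y = 7480 × 500 = 3740000 N.
Try a within the flange: a = T/(0.85 f'_c b_f) = 3740000/(0.85 × 31.1 × 940) = 150.51 mm.
a = 150.51 > h_f = 120 mm: the block extends into the web. Split into flange-overhang and web parts.
C_f = 0.85 f'_c (b_f − b_w) h_f = 0.85 × 31.1 × (940 − 275) × 120 = 2109513 N.
Remaining web compression depth: a_w = (T − C_f)/(0.85 f'_c b_w) = (3740000 − 2109513)/(0.85 × 31.1 × 275) = 224.29 mm.
M_n = C_f(d − h_f/2) + (T − C_f)(d − a_w/2) = 2109513 × (700 − 60) + 1630487 × (700 − 112.145) = 1350.09 + 958.49 = 2308.58 × 10⁶ N·mm.
M_n = 2308.58 kN·m.

M_n ≈ 2310 kN·m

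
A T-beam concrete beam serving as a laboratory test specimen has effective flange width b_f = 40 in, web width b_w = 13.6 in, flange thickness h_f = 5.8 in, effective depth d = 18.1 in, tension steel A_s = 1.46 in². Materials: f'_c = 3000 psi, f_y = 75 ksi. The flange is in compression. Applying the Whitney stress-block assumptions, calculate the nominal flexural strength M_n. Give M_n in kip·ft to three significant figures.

Tension: T = A_s f_y = 1.46 × 75 = 109.5 kips.
Try a within the flange: a = T/(0.85 f'_c b_f) = 109.5/(0.85 × 3 × 40) = 1.074 in.
Since a = 1.074 ≤ h_f = 5.8 in, the stress block lies entirely in the flange; analyse as a rectangular beam of width b_f.
M_n = T(d − a/2) = 109.5 × (18.1 − 0.537) = 1923.1 kip·in.
M_n = 1923.1/12 = 160.26 kip·ft.

M_n ≈ 160 kip·ft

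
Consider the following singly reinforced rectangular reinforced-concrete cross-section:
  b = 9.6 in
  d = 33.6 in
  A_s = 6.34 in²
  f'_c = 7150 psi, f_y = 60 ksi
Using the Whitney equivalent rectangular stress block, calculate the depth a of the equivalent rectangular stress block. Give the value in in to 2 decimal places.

T = A_s f_y = 6.34 × 60 = 380.4 kips.
a = T/(0.85 f'_c b) = 380.4/(0.85 × 7.15 × 9.6) = 6.52 in.

a ≈ 6.52 in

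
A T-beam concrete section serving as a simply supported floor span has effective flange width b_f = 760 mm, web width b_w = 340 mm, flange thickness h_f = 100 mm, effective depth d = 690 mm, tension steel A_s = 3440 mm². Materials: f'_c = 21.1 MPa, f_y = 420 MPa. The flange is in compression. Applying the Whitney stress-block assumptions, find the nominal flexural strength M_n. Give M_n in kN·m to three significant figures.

M_n ≈ 920 kN·m

Tension: T = A_s f_y = 3440 × 420 = 1444800 N.
Try a within the flange: a = T/(0.85 f'_c b_f) = 1444800/(0.85 × 21.1 × 760) = 106.00 mm.
a = 106.00 > h_f = 100 mm: the block extends into the web. Split into flange-overhang and web parts.
C_f = 0.85 f'_c (b_f − b_w) h_f = 0.85 × 21.1 × (760 − 340) × 100 = 753270 N.
Remaining web compression depth: a_w = (T − C_f)/(0.85 f'_c b_w) = (1444800 − 753270)/(0.85 × 21.1 × 340) = 113.40 mm.
M_n = C_f(d − h_f/2) + (T − C_f)(d − a_w/2) = 753270 × (690 − 50) + 691530 × (690 − 56.7) = 482.09 + 437.95 = 920.04 × 10⁶ N·mm.
M_n = 920.04 kN·m.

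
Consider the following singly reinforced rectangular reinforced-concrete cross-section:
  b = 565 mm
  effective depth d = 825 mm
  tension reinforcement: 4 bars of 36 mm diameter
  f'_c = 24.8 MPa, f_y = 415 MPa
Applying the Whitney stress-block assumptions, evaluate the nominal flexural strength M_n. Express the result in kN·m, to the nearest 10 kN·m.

M_n ≈ 1270 kN·m

A_s = 4 × 1018 = 4072 mm².
T = A_s f_y = 4072 × 415 = 1689880 N = 1689.88 kN.
From C = T: a = T/(0.85 f'_c b) = 1689880/(0.85 × 24.8 × 565) = 141.89 mm.
M_n = T(d − a/2) = 1689.88 kN × (825 − 70.945) mm = 1274.26 kN·m.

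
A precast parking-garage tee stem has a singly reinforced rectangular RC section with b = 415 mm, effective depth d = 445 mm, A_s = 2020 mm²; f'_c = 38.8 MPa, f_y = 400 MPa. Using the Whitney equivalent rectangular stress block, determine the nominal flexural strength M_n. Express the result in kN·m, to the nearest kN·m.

M_n ≈ 336 kN·m

T = A_s f_y = 2020 × 400 = 808000 N = 808 kN.
From C = T: a = T/(0.85 f'_c b) = 808000/(0.85 × 38.8 × 415) = 59.04 mm.
M_n = T(d − a/2) = 808 kN × (445 − 29.52) mm = 335.71 kN·m.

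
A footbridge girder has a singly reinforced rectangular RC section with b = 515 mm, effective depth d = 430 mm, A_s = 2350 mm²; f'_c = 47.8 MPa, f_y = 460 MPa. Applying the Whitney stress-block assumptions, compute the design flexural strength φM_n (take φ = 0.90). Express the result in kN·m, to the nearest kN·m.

φM_n ≈ 393 kN·m

T = A_s f_y = 2350 × 460 = 1081000 N = 1081 kN.
From C = T: a = T/(0.85 f'_c b) = 1081000/(0.85 × 47.8 × 515) = 51.66 mm.
M_n = T(d − a/2) = 1081 kN × (430 − 25.83) mm = 436.91 kN·m.
φM_n = 0.90 × 436.91 = 393.22 kN·m.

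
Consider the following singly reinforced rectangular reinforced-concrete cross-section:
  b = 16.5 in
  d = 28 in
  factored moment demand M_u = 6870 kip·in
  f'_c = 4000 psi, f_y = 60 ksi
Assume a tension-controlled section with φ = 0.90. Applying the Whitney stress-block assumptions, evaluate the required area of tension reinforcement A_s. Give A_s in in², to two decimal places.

M_n = M_u/φ = 6870/0.90 = 7633.33 kip·in.
From M_n = 0.85 f'_c a b (d − a/2):
a = d − √(d² − 2M_n/(0.85 f'_c b)) = 28 − √(28² − 2 × 7633.33/(0.85 × 4 × 16.5)) = 5.376 in.
A_s = 0.85 f'_c a b / f_y = 0.85 × 4 × 5.376 × 16.5 / 60 = 5.027 in².

A_s ≈ 5.03 in²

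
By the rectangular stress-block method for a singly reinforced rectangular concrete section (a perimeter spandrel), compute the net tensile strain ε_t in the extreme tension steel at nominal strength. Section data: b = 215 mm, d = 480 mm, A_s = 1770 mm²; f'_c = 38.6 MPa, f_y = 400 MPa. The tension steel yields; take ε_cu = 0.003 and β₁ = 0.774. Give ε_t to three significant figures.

ε_t ≈ 0.00810

a = A_s f_y/(0.85 f'_c b) = 100.37 mm.
β₁ = 0.774, so c = a/β₁ = 100.37/0.774 = 129.68 mm.
From the linear strain diagram with ε_cu = 0.003: ε_t = 0.003 (d − c)/c = 0.003 × (480 − 129.68)/129.68 = 0.00810.
Since ε_t ≥ 0.005, the section is tension-controlled.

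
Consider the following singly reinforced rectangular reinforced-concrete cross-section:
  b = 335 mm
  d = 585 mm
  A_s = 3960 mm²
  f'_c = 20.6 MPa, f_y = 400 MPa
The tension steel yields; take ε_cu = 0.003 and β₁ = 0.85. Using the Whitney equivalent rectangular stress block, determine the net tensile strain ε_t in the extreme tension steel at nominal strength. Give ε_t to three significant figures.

a = A_s f_y/(0.85 f'_c b) = 270.04 mm.
β₁ = 0.85, so c = a/β₁ = 270.04/0.85 = 317.69 mm.
From the linear strain diagram with ε_cu = 0.003: ε_t = 0.003 (d − c)/c = 0.003 × (585 − 317.69)/317.69 = 0.00252.
ε_t < 0.004 — the section is over-reinforced for flexure under ACI limits.

ε_t ≈ 0.00252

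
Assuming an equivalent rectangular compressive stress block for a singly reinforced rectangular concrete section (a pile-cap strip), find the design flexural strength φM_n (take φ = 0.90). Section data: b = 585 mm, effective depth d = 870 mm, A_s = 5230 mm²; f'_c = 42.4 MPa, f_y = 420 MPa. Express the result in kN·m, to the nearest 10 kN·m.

φM_n ≈ 1620 kN·m

T = A_s f_y = 5230 × 420 = 2196600 N = 2196.6 kN.
From C = T: a = T/(0.85 f'_c b) = 2196600/(0.85 × 42.4 × 585) = 104.19 mm.
M_n = T(d − a/2) = 2196.6 kN × (870 − 52.095) mm = 1796.61 kN·m.
φM_n = 0.90 × 1796.61 = 1616.95 kN·m.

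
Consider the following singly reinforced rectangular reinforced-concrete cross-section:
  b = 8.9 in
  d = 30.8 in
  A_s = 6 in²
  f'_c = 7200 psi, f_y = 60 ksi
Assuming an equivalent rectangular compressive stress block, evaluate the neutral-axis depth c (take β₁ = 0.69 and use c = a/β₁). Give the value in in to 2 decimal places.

c ≈ 9.58 in

T = A_s f_y = 6 × 60 = 360 kips.
a = T/(0.85 f'_c b) = 360/(0.85 × 7.2 × 8.9) = 6.6094 in.
With β₁ = 0.69, c = a/β₁ = 6.6094/0.69 = 9.58 in.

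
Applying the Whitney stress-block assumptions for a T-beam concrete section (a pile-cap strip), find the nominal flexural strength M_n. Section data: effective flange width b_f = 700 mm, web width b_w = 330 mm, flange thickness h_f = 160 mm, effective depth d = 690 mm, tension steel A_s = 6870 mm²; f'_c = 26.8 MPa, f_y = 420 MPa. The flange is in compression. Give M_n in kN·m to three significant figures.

M_n ≈ 1730 kN·m

Tension: T = A_s f_y = 6870 × 420 = 2885400 N.
Try a within the flange: a = T/(0.85 f'_c b_f) = 2885400/(0.85 × 26.8 × 700) = 180.95 mm.
a = 180.95 > h_f = 160 mm: the block extends into the web. Split into flange-overhang and web parts.
C_f = 0.85 f'_c (b_f − b_w) h_f = 0.85 × 26.8 × (700 − 330) × 160 = 1348576 N.
Remaining web compression depth: a_w = (T − C_f)/(0.85 f'_c b_w) = (2885400 − 1348576)/(0.85 × 26.8 × 330) = 204.44 mm.
M_n = C_f(d − h_f/2) + (T − C_f)(d − a_w/2) = 1348576 × (690 − 80) + 1536824 × (690 − 102.22) = 822.63 + 903.31 = 1725.94 × 10⁶ N·mm.
M_n = 1725.94 kN·m.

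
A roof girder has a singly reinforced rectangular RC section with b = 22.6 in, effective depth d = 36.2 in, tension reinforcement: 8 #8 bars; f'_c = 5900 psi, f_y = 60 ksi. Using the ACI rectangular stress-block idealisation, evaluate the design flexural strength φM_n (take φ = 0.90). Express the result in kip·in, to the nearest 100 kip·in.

φM_n ≈ 11800 kip·in

A_s = 8 × 0.79 = 6.32 in².
T = A_s f_y = 6.32 × 60 = 379.2 kips.
a = T/(0.85 f'_c b) = 379.2/(0.85 × 5.9 × 22.6) = 3.346 in.
M_n = T(d − a/2) = 379.2 × (36.2 − 1.673) = 13092.6 kip·in.
φM_n = 0.90 × 13092.6 = 11783.3 kip·in.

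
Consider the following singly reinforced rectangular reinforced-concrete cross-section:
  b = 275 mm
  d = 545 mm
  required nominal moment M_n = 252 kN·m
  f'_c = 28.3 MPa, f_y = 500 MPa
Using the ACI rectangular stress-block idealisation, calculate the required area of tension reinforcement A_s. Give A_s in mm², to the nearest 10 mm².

A_s ≈ 990 mm²

With M_n = 0.85 f'_c a b (d − a/2), solve the quadratic for a:
a = d − √(d² − 2M_n/(0.85 f'_c b)) = 545 − √(545² − 2 × 252×10⁶/(0.85 × 28.3 × 275)) = 75.07 mm.
A_s = 0.85 f'_c a b / f_y = 0.85 × 28.3 × 75.07 × 275 / 500 = 993.2 mm².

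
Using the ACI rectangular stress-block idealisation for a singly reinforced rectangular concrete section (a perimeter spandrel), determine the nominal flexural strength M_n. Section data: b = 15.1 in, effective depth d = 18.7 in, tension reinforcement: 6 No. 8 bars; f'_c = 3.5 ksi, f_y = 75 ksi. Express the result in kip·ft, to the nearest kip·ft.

A_s = 6 × 0.79 = 4.74 in².
T = A_s f_y = 4.74 × 75 = 355.5 kips.
a = T/(0.85 f'_c b) = 355.5/(0.85 × 3.5 × 15.1) = 7.914 in.
M_n = T(d − a/2) = 355.5 × (18.7 − 3.957) = 5241.1 kip·in = 5241.1/12 = 436.76 kip·ft.

M_n ≈ 437 kip·ft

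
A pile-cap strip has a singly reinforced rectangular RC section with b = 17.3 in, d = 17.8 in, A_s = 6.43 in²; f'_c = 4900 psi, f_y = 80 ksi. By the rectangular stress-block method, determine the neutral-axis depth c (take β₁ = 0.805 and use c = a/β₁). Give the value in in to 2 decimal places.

c ≈ 8.87 in

T = A_s f_y = 6.43 × 80 = 514.4 kips.
a = T/(0.85 f'_c b) = 514.4/(0.85 × 4.9 × 17.3) = 7.1390 in.
With β₁ = 0.805, c = a/β₁ = 7.1390/0.805 = 8.87 in.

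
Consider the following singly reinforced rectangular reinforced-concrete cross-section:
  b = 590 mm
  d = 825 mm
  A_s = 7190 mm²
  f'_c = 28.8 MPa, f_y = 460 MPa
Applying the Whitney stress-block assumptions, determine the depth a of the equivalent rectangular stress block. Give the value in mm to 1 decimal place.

a ≈ 229.0 mm

T = A_s f_y = 7190 × 460 = 3307400 N = 3307.4 kN.
Setting C = 0.85 f'_c a b equal to T: a = 3307400/(0.85 × 28.8 × 590) = 229.0 mm.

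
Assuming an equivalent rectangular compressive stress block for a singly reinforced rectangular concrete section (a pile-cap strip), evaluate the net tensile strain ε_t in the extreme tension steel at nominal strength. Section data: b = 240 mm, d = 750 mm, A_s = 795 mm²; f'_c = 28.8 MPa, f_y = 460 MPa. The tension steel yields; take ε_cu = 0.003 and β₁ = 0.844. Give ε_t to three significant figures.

a = A_s f_y/(0.85 f'_c b) = 62.24 mm.
β₁ = 0.844, so c = a/β₁ = 62.24/0.844 = 73.74 mm.
From the linear strain diagram with ε_cu = 0.003: ε_t = 0.003 (d − c)/c = 0.003 × (750 − 73.74)/73.74 = 0.0275.
Since ε_t ≥ 0.005, the section is tension-controlled.

ε_t ≈ 0.0275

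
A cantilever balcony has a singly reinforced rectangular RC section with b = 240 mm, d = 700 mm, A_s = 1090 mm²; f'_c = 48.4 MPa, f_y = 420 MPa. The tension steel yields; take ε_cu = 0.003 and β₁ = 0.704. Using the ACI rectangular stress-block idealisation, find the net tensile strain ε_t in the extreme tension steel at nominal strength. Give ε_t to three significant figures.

ε_t ≈ 0.0289

a = A_s f_y/(0.85 f'_c b) = 46.37 mm.
β₁ = 0.704, so c = a/β₁ = 46.37/0.704 = 65.87 mm.
From the linear strain diagram with ε_cu = 0.003: ε_t = 0.003 (d − c)/c = 0.003 × (700 − 65.87)/65.87 = 0.0289.
Since ε_t ≥ 0.005, the section is tension-controlled.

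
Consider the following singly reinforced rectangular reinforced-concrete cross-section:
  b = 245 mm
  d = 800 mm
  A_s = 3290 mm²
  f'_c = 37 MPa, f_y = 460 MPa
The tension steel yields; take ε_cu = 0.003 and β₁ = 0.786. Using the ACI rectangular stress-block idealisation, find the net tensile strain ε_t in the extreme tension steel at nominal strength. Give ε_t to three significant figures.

a = A_s f_y/(0.85 f'_c b) = 196.41 mm.
β₁ = 0.786, so c = a/β₁ = 196.41/0.786 = 249.89 mm.
From the linear strain diagram with ε_cu = 0.003: ε_t = 0.003 (d − c)/c = 0.003 × (800 − 249.89)/249.89 = 0.00660.
Since ε_t ≥ 0.005, the section is tension-controlled.

ε_t ≈ 0.00660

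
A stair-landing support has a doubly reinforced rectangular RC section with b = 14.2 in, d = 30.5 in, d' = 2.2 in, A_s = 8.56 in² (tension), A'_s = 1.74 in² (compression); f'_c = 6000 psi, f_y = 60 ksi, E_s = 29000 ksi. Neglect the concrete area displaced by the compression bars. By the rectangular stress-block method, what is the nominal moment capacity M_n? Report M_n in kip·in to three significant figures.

M_n ≈ 14300 kip·in

Assume both steels yield.
a = (A_s − A'_s) f_y/(0.85 f'_c b) = (8.56 − 1.74) × 60/(0.85 × 6 × 14.2) = 5.650 in.
c = a/β₁ = 5.650/0.75 = 7.533 in; ε'_s = 0.003(c − d')/c = 0.0021 ≥ ε_y = 0.0021, so the compression steel yields.
M_n = (A_s − A'_s) f_y (d − a/2) + A'_s f_y (d − d') = 409.2 × (30.5 − 2.825) + 104.4 × (30.5 − 2.2) = 11324.6 + 2954.5 = 14279.1 kip·in.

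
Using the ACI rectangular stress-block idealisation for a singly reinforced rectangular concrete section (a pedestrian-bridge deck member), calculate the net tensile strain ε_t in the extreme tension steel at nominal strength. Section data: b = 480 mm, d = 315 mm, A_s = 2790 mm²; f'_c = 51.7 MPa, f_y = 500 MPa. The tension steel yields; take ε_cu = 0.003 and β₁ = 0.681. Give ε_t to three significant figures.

a = A_s f_y/(0.85 f'_c b) = 66.13 mm.
β₁ = 0.681, so c = a/β₁ = 66.13/0.681 = 97.11 mm.
From the linear strain diagram with ε_cu = 0.003: ε_t = 0.003 (d − c)/c = 0.003 × (315 − 97.11)/97.11 = 0.00673.
Since ε_t ≥ 0.005, the section is tension-controlled.

ε_t ≈ 0.00673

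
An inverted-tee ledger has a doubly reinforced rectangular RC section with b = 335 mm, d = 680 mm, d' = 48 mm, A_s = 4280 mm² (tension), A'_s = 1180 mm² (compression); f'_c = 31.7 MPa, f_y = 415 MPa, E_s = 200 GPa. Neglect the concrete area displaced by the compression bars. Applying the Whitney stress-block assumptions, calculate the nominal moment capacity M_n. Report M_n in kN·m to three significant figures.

Assume both tension and compression steel yield.
Net tension couple steel: A_s − A'_s = 3100 mm².
a = (A_s − A'_s) f_y / (0.85 f'_c b) = 1286500/(0.85 × 31.7 × 335) = 142.52 mm.
c = a/β₁ = 142.52/0.824 = 172.96 mm; ε'_s = 0.003(c − d')/c = 0.0022 ≥ f_y/E_s = 0.0021, so compression steel does yield.
M_n = (A_s − A'_s) f_y (d − a/2) + A'_s f_y (d − d') = [1286500 × (680 − 71.26) + 489700 × (680 − 48)] × 10⁻⁶ = 783.14 + 309.49 = 1092.63 kN·m.

M_n ≈ 1090 kN·m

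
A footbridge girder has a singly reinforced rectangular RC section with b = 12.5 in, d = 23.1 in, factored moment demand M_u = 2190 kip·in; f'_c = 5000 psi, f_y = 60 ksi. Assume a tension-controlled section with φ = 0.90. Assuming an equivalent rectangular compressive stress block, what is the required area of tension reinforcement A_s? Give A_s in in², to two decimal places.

A_s ≈ 1.84 in²

M_n = M_u/φ = 2190/0.90 = 2433.33 kip·in.
From M_n = 0.85 f'_c a b (d − a/2):
a = d − √(d² − 2M_n/(0.85 f'_c b)) = 23.1 − √(23.1² − 2 × 2433.33/(0.85 × 5 × 12.5)) = 2.076 in.
A_s = 0.85 f'_c a b / f_y = 0.85 × 5 × 2.076 × 12.5 / 60 = 1.838 in².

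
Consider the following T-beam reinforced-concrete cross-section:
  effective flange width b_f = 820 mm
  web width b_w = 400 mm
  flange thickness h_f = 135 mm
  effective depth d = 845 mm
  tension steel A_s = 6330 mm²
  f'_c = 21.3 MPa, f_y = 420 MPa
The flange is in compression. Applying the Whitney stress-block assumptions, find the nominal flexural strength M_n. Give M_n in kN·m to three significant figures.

M_n ≈ 1990 kN·m

Tension: T = A_s f_y = 6330 × 420 = 2658600 N.
Try a within the flange: a = T/(0.85 f'_c b_f) = 2658600/(0.85 × 21.3 × 820) = 179.08 mm.
a = 179.08 > h_f = 135 mm: the block extends into the web. Split into flange-overhang and web parts.
C_f = 0.85 f'_c (b_f − b_w) h_f = 0.85 × 21.3 × (820 − 400) × 135 = 1026554 N.
Remaining web compression depth: a_w = (T − C_f)/(0.85 f'_c b_w) = (2658600 − 1026554)/(0.85 × 21.3 × 400) = 225.36 mm.
M_n = C_f(d − h_f/2) + (T − C_f)(d − a_w/2) = 1026554 × (845 − 67.5) + 1632046 × (845 − 112.68) = 798.15 + 1195.18 = 1993.33 × 10⁶ N·mm.
M_n = 1993.33 kN·m.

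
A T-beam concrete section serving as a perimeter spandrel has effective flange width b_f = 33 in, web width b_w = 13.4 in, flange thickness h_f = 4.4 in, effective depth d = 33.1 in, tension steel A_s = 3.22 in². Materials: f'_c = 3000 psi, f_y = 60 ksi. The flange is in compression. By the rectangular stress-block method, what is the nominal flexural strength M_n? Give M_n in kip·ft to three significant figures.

M_n ≈ 514 kip·ft

Tension: T = A_s f_y = 3.22 × 60 = 193.2 kips.
Try a within the flange: a = T/(0.85 f'_c b_f) = 193.2/(0.85 × 3 × 33) = 2.296 in.
Since a = 2.296 ≤ h_f = 4.4 in, the stress block lies entirely in the flange; analyse as a rectangular beam of width b_f.
M_n = T(d − a/2) = 193.2 × (33.1 − 1.148) = 6173.1 kip·in.
M_n = 6173.1/12 = 514.43 kip·ft.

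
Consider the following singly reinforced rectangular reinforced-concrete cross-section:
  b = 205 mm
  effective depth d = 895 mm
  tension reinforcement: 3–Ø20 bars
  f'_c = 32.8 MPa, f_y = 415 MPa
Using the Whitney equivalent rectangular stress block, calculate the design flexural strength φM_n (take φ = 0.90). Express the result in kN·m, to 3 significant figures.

φM_n ≈ 303 kN·m

A_s = 3 × 314 = 942 mm².
T = A_s f_y = 942 × 415 = 390930 N = 390.93 kN.
From C = T: a = T/(0.85 f'_c b) = 390930/(0.85 × 32.8 × 205) = 68.40 mm.
M_n = T(d − a/2) = 390.93 kN × (895 − 34.2) mm = 336.51 kN·m.
φM_n = 0.90 × 336.51 = 302.86 kN·m.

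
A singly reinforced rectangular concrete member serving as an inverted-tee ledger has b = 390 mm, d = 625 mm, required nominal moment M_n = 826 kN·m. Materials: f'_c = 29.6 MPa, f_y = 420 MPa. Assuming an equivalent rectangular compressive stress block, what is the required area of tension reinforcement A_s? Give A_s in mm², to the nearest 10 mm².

With M_n = 0.85 f'_c a b (d − a/2), solve the quadratic for a:
a = d − √(d² − 2M_n/(0.85 f'_c b)) = 625 − √(625² − 2 × 826×10⁶/(0.85 × 29.6 × 390)) = 153.55 mm.
A_s = 0.85 f'_c a b / f_y = 0.85 × 29.6 × 153.55 × 390 / 420 = 3587.4 mm².

A_s ≈ 3590 mm²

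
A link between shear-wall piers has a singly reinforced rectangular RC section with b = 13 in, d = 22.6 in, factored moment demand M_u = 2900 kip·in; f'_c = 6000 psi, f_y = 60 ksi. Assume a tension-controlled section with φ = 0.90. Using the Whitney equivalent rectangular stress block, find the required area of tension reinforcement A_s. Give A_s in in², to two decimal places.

A_s ≈ 2.50 in²

M_n = M_u/φ = 2900/0.90 = 3222.22 kip·in.
From M_n = 0.85 f'_c a b (d − a/2):
a = d − √(d² − 2M_n/(0.85 f'_c b)) = 22.6 − √(22.6² − 2 × 3222.22/(0.85 × 6 × 13)) = 2.264 in.
A_s = 0.85 f'_c a b / f_y = 0.85 × 6 × 2.264 × 13 / 60 = 2.502 in².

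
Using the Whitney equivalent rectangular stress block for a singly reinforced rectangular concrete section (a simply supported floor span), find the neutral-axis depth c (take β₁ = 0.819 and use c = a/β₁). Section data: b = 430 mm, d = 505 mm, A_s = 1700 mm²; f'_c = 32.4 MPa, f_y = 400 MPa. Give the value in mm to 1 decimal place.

c ≈ 70.1 mm

T = A_s f_y = 1700 × 400 = 680000 N = 680 kN.
Setting C = 0.85 f'_c a b equal to T: a = 680000/(0.85 × 32.4 × 430) = 57.422 mm.
With β₁ = 0.819, c = a/β₁ = 57.422/0.819 = 70.1 mm.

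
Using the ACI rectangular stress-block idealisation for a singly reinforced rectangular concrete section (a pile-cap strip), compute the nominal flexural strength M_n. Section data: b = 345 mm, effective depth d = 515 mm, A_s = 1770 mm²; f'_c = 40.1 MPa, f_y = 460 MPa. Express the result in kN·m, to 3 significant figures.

M_n ≈ 391 kN·m

T = A_s f_y = 1770 × 460 = 814200 N = 814.2 kN.
From C = T: a = T/(0.85 f'_c b) = 814200/(0.85 × 40.1 × 345) = 69.24 mm.
M_n = T(d − a/2) = 814.2 kN × (515 − 34.62) mm = 391.13 kN·m.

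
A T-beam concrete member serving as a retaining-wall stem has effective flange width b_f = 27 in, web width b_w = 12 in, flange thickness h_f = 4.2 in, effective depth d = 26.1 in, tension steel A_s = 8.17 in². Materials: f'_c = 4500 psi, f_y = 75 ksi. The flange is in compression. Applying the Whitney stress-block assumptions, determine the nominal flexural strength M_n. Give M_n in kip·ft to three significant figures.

Tension: T = A_s f_y = 8.17 × 75 = 612.75 kips.
Try a within the flange: a = T/(0.85 f'_c b_f) = 612.75/(0.85 × 4.5 × 27) = 5.933 in.
a = 5.933 > h_f = 4.2 in: the block extends into the web. Split into flange-overhang and web parts.
C_f = 0.85 f'_c (b_f − b_w) h_f = 0.85 × 4.5 × (27 − 12) × 4.2 = 241.0 kips.
Remaining web compression depth: a_w = (T − C_f)/(0.85 f'_c b_w) = (612.75 − 241.0)/(0.85 × 4.5 × 12) = 8.099 in.
M_n = C_f(d − h_f/2) + (T − C_f)(d − a_w/2) = 241.0 × (26.1 − 2.1) + 371.75 × (26.1 − 4.0495) = 5784.0 + 8197.3 = 13981.3 kip·in.
M_n = 13981.3/12 = 1165.11 kip·ft.

M_n ≈ 1170 kip·ft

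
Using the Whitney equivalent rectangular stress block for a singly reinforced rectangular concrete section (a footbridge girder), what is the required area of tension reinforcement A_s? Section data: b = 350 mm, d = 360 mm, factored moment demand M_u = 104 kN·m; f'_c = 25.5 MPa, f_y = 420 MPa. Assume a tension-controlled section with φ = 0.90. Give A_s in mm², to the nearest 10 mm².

A_s ≈ 820 mm²

M_n = M_u/φ = 104/0.90 = 115.556 kN·m.
With M_n = 0.85 f'_c a b (d − a/2), solve the quadratic for a:
a = d − √(d² − 2M_n/(0.85 f'_c b)) = 360 − √(360² − 2 × 115.556×10⁶/(0.85 × 25.5 × 350)) = 45.14 mm.
A_s = 0.85 f'_c a b / f_y = 0.85 × 25.5 × 45.14 × 350 / 420 = 815.3 mm².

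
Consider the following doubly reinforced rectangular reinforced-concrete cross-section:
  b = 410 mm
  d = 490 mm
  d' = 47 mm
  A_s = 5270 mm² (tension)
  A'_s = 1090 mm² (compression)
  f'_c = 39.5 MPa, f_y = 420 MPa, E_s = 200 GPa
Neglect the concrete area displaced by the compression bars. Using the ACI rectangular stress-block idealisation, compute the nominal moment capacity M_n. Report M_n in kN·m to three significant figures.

Assume both tension and compression steel yield.
Net tension couple steel: A_s − A'_s = 4180 mm².
a = (A_s − A'_s) f_y / (0.85 f'_c b) = 1755600/(0.85 × 39.5 × 410) = 127.53 mm.
c = a/β₁ = 127.53/0.768 = 166.05 mm; ε'_s = 0.003(c − d')/c = 0.0022 ≥ f_y/E_s = 0.0021, so compression steel does yield.
M_n = (A_s − A'_s) f_y (d − a/2) + A'_s f_y (d − d') = [1755600 × (490 − 63.765) + 457800 × (490 − 47)] × 10⁻⁶ = 748.30 + 202.81 = 951.11 kN·m.

M_n ≈ 951 kN·m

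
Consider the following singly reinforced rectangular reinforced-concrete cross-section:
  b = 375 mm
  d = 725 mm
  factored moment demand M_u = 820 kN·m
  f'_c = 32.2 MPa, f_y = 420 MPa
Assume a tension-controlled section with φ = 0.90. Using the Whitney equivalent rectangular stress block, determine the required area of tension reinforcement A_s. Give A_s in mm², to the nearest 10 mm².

M_n = M_u/φ = 820/0.90 = 911.111 kN·m.
With M_n = 0.85 f'_c a b (d − a/2), solve the quadratic for a:
a = d − √(d² − 2M_n/(0.85 f'_c b)) = 725 − √(725² − 2 × 911.111×10⁶/(0.85 × 32.2 × 375)) = 135.01 mm.
A_s = 0.85 f'_c a b / f_y = 0.85 × 32.2 × 135.01 × 375 / 420 = 3299.3 mm².

A_s ≈ 3300 mm²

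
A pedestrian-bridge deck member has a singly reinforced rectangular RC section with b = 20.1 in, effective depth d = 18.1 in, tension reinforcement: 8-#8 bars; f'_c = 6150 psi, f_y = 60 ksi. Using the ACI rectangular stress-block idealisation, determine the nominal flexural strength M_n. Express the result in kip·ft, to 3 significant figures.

A_s = 8 × 0.79 = 6.32 in².
T = A_s f_y = 6.32 × 60 = 379.2 kips.
a = T/(0.85 f'_c b) = 379.2/(0.85 × 6.15 × 20.1) = 3.609 in.
M_n = T(d − a/2) = 379.2 × (18.1 − 1.8045) = 6179.3 kip·in = 6179.3/12 = 514.94 kip·ft.

M_n ≈ 515 kip·ft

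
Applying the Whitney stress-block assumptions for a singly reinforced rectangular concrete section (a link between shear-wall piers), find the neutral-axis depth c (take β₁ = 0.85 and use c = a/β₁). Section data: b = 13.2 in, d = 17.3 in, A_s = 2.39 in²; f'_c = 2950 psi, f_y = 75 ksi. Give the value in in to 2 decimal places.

c ≈ 6.37 in

T = A_s f_y = 2.39 × 75 = 179.25 kips.
a = T/(0.85 f'_c b) = 179.25/(0.85 × 2.95 × 13.2) = 5.4156 in.
With β₁ = 0.85, c = a/β₁ = 5.4156/0.85 = 6.37 in.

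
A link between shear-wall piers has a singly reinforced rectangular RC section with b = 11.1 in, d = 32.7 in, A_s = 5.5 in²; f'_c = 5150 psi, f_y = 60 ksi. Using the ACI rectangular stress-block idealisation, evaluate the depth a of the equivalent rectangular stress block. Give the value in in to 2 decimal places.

T = A_s f_y = 5.5 × 60 = 330 kips.
a = T/(0.85 f'_c b) = 330/(0.85 × 5.15 × 11.1) = 6.79 in.

a ≈ 6.79 in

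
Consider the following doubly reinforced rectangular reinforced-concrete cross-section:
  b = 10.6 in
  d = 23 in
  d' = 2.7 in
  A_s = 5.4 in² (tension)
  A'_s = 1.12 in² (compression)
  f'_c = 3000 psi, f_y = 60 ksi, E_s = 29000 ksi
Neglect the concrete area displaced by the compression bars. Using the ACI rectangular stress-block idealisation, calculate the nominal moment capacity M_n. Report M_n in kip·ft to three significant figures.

Assume both steels yield.
a = (A_s − A'_s) f_y/(0.85 f'_c b) = (5.4 − 1.12) × 60/(0.85 × 3 × 10.6) = 9.501 in.
c = a/β₁ = 9.501/0.85 = 11.178 in; ε'_s = 0.003(c − d')/c = 0.0023 ≥ ε_y = 0.0021, so the compression steel yields.
M_n = (A_s − A'_s) f_y (d − a/2) + A'_s f_y (d − d') = 256.8 × (23 − 4.7505) + 67.2 × (23 − 2.7) = 4686.5 + 1364.2 = 6050.7 kip·in = 6050.7/12 = 504.23 kip·ft.

M_n ≈ 504 kip·ft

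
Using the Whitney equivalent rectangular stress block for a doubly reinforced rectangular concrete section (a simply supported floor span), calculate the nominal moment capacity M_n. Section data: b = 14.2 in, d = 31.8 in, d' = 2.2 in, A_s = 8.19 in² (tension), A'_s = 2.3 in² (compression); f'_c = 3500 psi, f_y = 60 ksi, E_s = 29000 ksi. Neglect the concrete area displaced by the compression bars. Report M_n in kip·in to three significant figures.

Assume both steels yield.
a = (A_s − A'_s) f_y/(0.85 f'_c b) = (8.19 − 2.3) × 60/(0.85 × 3.5 × 14.2) = 8.365 in.
c = a/β₁ = 8.365/0.85 = 9.841 in; ε'_s = 0.003(c − d')/c = 0.0023 ≥ ε_y = 0.0021, so the compression steel yields.
M_n = (A_s − A'_s) f_y (d − a/2) + A'_s f_y (d − d') = 353.4 × (31.8 − 4.1825) + 138 × (31.8 − 2.2) = 9760.0 + 4084.8 = 13844.8 kip·in.

M_n ≈ 13800 kip·in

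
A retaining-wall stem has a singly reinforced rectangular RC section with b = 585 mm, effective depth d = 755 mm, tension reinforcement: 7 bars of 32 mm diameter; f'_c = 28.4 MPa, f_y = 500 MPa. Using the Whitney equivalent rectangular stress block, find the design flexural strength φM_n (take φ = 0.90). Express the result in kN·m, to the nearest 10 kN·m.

φM_n ≈ 1660 kN·m

A_s = 7 × 804 = 5628 mm².
T = A_s f_y = 5628 × 500 = 2814000 N = 2814 kN.
From C = T: a = T/(0.85 f'_c b) = 2814000/(0.85 × 28.4 × 585) = 199.26 mm.
M_n = T(d − a/2) = 2814 kN × (755 − 99.63) mm = 1844.21 kN·m.
φM_n = 0.90 × 1844.21 = 1659.79 kN·m.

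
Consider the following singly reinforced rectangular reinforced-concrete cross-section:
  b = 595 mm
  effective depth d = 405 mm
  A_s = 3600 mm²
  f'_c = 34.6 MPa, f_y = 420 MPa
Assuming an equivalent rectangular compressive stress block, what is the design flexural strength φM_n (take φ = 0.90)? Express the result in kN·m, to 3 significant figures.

T = A_s f_y = 3600 × 420 = 1512000 N = 1512 kN.
From C = T: a = T/(0.85 f'_c b) = 1512000/(0.85 × 34.6 × 595) = 86.41 mm.
M_n = T(d − a/2) = 1512 kN × (405 − 43.205) mm = 547.03 kN·m.
φM_n = 0.90 × 547.03 = 492.33 kN·m.

φM_n ≈ 492 kN·m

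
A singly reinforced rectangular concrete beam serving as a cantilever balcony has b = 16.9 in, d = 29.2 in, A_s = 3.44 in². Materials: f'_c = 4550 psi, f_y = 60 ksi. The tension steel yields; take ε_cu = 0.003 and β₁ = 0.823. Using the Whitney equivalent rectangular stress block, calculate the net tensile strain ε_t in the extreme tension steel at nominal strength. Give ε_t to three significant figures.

ε_t ≈ 0.0198

a = A_s f_y/(0.85 f'_c b) = 3.158 in.
β₁ = 0.823, so c = a/β₁ = 3.158/0.823 = 3.837 in.
From the linear strain diagram with ε_cu = 0.003: ε_t = 0.003 (d − c)/c = 0.003 × (29.2 − 3.837)/3.837 = 0.0198.
Since ε_t ≥ 0.005, the section is tension-controlled.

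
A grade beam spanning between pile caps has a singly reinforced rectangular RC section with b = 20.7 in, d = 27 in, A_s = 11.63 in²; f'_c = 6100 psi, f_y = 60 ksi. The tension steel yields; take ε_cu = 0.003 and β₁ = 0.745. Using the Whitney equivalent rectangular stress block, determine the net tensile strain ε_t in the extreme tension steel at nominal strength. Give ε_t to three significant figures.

a = A_s f_y/(0.85 f'_c b) = 6.501 in.
β₁ = 0.745, so c = a/β₁ = 6.501/0.745 = 8.726 in.
From the linear strain diagram with ε_cu = 0.003: ε_t = 0.003 (d − c)/c = 0.003 × (27 − 8.726)/8.726 = 0.00628.
Since ε_t ≥ 0.005, the section is tension-controlled.

ε_t ≈ 0.00628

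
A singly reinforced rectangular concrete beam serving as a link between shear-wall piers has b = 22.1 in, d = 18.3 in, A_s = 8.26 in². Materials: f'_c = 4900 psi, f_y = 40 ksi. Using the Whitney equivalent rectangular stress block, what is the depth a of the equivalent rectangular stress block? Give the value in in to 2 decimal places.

T = A_s f_y = 8.26 × 40 = 330.4 kips.
a = T/(0.85 f'_c b) = 330.4/(0.85 × 4.9 × 22.1) = 3.59 in.

a ≈ 3.59 in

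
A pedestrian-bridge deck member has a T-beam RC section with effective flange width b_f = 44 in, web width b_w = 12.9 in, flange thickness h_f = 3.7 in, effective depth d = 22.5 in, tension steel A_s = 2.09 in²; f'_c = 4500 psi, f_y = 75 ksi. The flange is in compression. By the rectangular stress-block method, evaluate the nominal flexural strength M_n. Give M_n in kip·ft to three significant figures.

Tension: T = A_s f_y = 2.09 × 75 = 156.75 kips.
Try a within the flange: a = T/(0.85 f'_c b_f) = 156.75/(0.85 × 4.5 × 44) = 0.931 in.
Since a = 0.931 ≤ h_f = 3.7 in, the stress block lies entirely in the flange; analyse as a rectangular beam of width b_f.
M_n = T(d − a/2) = 156.75 × (22.5 − 0.4655) = 3453.9 kip·in.
M_n = 3453.9/12 = 287.83 kip·ft.

M_n ≈ 288 kip·ft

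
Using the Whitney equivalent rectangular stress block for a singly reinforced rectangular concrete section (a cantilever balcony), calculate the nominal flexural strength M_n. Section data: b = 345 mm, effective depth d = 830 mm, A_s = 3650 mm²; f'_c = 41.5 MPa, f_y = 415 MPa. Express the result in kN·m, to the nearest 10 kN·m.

T = A_s f_y = 3650 × 415 = 1514750 N = 1514.75 kN.
From C = T: a = T/(0.85 f'_c b) = 1514750/(0.85 × 41.5 × 345) = 124.47 mm.
M_n = T(d − a/2) = 1514.75 kN × (830 − 62.235) mm = 1162.97 kN·m.

M_n ≈ 1160 kN·m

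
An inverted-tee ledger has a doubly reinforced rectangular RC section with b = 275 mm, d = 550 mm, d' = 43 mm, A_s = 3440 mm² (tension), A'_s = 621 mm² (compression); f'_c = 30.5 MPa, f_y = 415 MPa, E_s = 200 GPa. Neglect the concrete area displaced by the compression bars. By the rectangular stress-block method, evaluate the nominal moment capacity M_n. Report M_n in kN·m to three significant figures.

M_n ≈ 678 kN·m

Assume both tension and compression steel yield.
Net tension couple steel: A_s − A'_s = 2819 mm².
a = (A_s − A'_s) f_y / (0.85 f'_c b) = 1169885/(0.85 × 30.5 × 275) = 164.09 mm.
c = a/β₁ = 164.09/0.832 = 197.22 mm; ε'_s = 0.003(c − d')/c = 0.0023 ≥ f_y/E_s = 0.0021, so compression steel does yield.
M_n = (A_s − A'_s) f_y (d − a/2) + A'_s f_y (d − d') = [1169885 × (550 − 82.045) + 257715 × (550 − 43)] × 10⁻⁶ = 547.45 + 130.66 = 678.11 kN·m.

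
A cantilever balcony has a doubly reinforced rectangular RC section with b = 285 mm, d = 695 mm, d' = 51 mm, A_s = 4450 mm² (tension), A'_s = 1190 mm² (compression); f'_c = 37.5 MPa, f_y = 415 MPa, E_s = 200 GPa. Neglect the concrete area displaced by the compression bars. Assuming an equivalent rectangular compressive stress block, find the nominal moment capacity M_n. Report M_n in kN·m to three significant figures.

Assume both tension and compression steel yield.
Net tension couple steel: A_s − A'_s = 3260 mm².
a = (A_s − A'_s) f_y / (0.85 f'_c b) = 1352900/(0.85 × 37.5 × 285) = 148.93 mm.
c = a/β₁ = 148.93/0.782 = 190.45 mm; ε'_s = 0.003(c − d')/c = 0.0022 ≥ f_y/E_s = 0.0021, so compression steel does yield.
M_n = (A_s − A'_s) f_y (d − a/2) + A'_s f_y (d − d') = [1352900 × (695 − 74.465) + 493850 × (695 − 51)] × 10⁻⁶ = 839.52 + 318.04 = 1157.56 kN·m.

M_n ≈ 1160 kN·m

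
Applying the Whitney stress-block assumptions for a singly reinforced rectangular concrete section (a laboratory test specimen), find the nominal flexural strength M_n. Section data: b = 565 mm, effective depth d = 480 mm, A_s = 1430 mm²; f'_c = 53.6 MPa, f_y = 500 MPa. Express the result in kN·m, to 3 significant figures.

M_n ≈ 333 kN·m

T = A_s f_y = 1430 × 500 = 715000 N = 715 kN.
From C = T: a = T/(0.85 f'_c b) = 715000/(0.85 × 53.6 × 565) = 27.78 mm.
M_n = T(d − a/2) = 715 kN × (480 − 13.89) mm = 333.27 kN·m.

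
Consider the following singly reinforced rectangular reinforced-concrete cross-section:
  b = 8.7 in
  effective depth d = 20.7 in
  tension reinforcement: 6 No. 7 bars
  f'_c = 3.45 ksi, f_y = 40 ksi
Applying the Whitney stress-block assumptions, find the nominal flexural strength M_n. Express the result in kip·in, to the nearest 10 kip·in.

A_s = 6 × 0.6 = 3.6 in².
T = A_s f_y = 3.6 × 40 = 144 kips.
a = T/(0.85 f'_c b) = 144/(0.85 × 3.45 × 8.7) = 5.644 in.
M_n = T(d − a/2) = 144 × (20.7 − 2.822) = 2574.4 kip·in.

M_n ≈ 2570 kip·in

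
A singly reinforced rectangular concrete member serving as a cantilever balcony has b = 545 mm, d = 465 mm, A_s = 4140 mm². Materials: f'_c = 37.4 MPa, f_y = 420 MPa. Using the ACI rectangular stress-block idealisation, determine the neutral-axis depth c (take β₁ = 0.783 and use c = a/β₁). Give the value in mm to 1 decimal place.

T = A_s f_y = 4140 × 420 = 1738800 N = 1738.8 kN.
Setting C = 0.85 f'_c a b equal to T: a = 1738800/(0.85 × 37.4 × 545) = 100.360 mm.
With β₁ = 0.783, c = a/β₁ = 100.360/0.783 = 128.2 mm.

c ≈ 128.2 mm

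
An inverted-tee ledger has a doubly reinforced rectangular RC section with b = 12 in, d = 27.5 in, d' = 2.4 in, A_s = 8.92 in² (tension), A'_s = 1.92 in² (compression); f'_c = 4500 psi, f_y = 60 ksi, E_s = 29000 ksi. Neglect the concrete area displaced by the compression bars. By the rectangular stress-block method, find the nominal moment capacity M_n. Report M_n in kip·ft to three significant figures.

Assume both steels yield.
a = (A_s − A'_s) f_y/(0.85 f'_c b) = (8.92 − 1.92) × 60/(0.85 × 4.5 × 12) = 9.150 in.
c = a/β₁ = 9.150/0.825 = 11.091 in; ε'_s = 0.003(c − d')/c = 0.0024 ≥ ε_y = 0.0021, so the compression steel yields.
M_n = (A_s − A'_s) f_y (d − a/2) + A'_s f_y (d − d') = 420 × (27.5 − 4.575) + 115.2 × (27.5 − 2.4) = 9628.5 + 2891.5 = 12520.0 kip·in = 12520.0/12 = 1043.33 kip·ft.

M_n ≈ 1040 kip·ft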